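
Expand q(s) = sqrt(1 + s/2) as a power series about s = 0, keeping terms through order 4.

q(0) = 1
q′(0) = 1/4
q′′(0) = -1/16
q′′′(0) = 3/64
q^(4)(0) = -15/256
Dividing each by k! gives the coefficients c_0, ..., c_4.

-5*s^4/2048 + s^3/128 - s^2/32 + s/4 + 1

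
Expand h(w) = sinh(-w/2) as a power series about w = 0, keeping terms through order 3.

h(0) = 0
h′(0) = -1/2
h′′(0) = 0
h′′′(0) = -1/8

-w^3/48 - w/2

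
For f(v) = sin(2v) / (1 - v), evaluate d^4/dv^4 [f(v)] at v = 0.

Multiply the two series term by term and collect like powers.
From the series, [v^4] f = 2/3; multiply by 4! = 24 to get 16.

16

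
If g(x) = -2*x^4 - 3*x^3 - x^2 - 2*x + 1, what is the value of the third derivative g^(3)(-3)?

126

The coefficient of (x + 3)^3 in the expansion is 21, so g′′′(-3) = 3! * (21) = 126.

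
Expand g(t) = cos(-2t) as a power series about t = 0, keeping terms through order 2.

1 - 2*t^2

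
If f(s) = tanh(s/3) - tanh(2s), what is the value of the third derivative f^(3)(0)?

Add the two expansions coefficient-wise.
The coefficient of s^3 in the expansion is 215/81, so f′′′(0) = 3! * (215/81) = 430/27.

430/27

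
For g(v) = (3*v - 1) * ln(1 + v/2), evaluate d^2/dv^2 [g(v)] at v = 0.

Distribute the polynomial across the series and collect like powers.
From the series, [v^2] g = 13/8; multiply by 2! = 2 to get 13/4.

13/4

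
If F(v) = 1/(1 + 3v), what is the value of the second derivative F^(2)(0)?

18

Apply the Taylor formula c_k = f^(k)(a)/k!.
The coefficient of v^2 in the expansion is 9, so F′′(0) = 2! * (9) = 18.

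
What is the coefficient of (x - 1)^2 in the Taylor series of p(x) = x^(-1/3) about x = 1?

2/9

p(1) = 1
p′(1) = -1/3
p′′(1) = 4/9
So c_2 = p′′(1)/2! = 2/9.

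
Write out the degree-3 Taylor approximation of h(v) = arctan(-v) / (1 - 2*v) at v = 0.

Expand 1/(denominator) as a geometric series and multiply by the numerator's series.

-11*v^3/3 - 2*v^2 - v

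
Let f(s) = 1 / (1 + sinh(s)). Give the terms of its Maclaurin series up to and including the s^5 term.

Expand as Σ (-1)^k u^k with u equal to the inner function's series.
f(0) = 1
f′(0) = -1
f′′(0) = 2
f′′′(0) = -7
f^(4)(0) = 32
f^(5)(0) = -181

-181*s^5/120 + 4*s^4/3 - 7*s^3/6 + s^2 - s + 1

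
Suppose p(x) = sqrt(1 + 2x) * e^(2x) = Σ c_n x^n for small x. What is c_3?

17/6

Take the Cauchy product of the two expansions.
[x^0] = 1;  [x^1] = 3;  [x^2] = 7/2;  [x^3] = 17/6.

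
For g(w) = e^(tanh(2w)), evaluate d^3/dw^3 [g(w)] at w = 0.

-8

Compose series: expand the inner function first, then feed it into the outer expansion.
The coefficient of w^3 in the expansion is -4/3, so g′′′(0) = 3! * (-4/3) = -8.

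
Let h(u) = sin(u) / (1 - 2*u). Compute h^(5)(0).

1841

Expand 1/(denominator) as a geometric series and multiply by the numerator's series.
From the series, [u^5] h = 1841/120; multiply by 5! = 120 to get 1841.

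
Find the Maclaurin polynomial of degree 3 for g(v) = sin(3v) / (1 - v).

-3*v^3/2 + 3*v^2 + 3*v

Write out both Maclaurin series and multiply, keeping only the needed powers.
g(0) = 0
g′(0) = 3
g′′(0) = 6
g′′′(0) = -9
Dividing each by k! gives the coefficients c_0, ..., c_3.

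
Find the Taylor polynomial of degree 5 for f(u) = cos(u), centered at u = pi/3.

-sqrt(3)*(u - pi/3)^5/240 + (u - pi/3)^4/48 + sqrt(3)*(u - pi/3)^3/12 - (u - pi/3)^2/4 - sqrt(3)*(u - pi/3)/2 + 1/2

Differentiate repeatedly and evaluate at the center.
[(u - pi/3)^0] = 1/2;  [(u - pi/3)^1] = -sqrt(3)/2;  [(u - pi/3)^2] = -1/4;  [(u - pi/3)^3] = sqrt(3)/12;  [(u - pi/3)^4] = 1/48;  [(u - pi/3)^5] = -sqrt(3)/240.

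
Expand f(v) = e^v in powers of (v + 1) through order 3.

(v + 1)^3*e^(-1)/6 + (v + 1)^2*e^(-1)/2 + (v + 1)*e^(-1) + e^(-1)

Differentiate repeatedly and evaluate at the center.
f(-1) = e^(-1)
f′(-1) = e^(-1)
f′′(-1) = e^(-1)
f′′′(-1) = e^(-1)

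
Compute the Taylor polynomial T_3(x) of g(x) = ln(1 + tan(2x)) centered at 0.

16*x^3/3 - 2*x^2 + 2*x

Plug the Maclaurin series of the inner function into that of the outer and collect terms.
g(0) = 0
g′(0) = 2
g′′(0) = -4
g′′′(0) = 32
The Taylor polynomial is Σ g^(k)(0)/k! · x^k.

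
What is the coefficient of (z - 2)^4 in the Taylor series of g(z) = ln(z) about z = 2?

[(z - 2)^0] = ln(2);  [(z - 2)^1] = 1/2;  [(z - 2)^2] = -1/8;  [(z - 2)^3] = 1/24;  [(z - 2)^4] = -1/64.
So c_4 = g^(4)(2)/4! = -1/64.

-1/64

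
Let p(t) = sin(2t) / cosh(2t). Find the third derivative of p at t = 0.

-32

Write the quotient as an unknown series and match coefficients against numerator = denominator · series.
The coefficient of t^3 in the expansion is -16/3, so p′′′(0) = 3! * (-16/3) = -32.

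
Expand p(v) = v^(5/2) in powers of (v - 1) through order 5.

Compute the successive derivatives at the expansion point and divide by k!.
p(1) = 1
p′(1) = 5/2
p′′(1) = 15/4
p′′′(1) = 15/8
p^(4)(1) = -15/16
p^(5)(1) = 45/32

3*(v - 1)^5/256 - 5*(v - 1)^4/128 + 5*(v - 1)^3/16 + 15*(v - 1)^2/8 + 5*(v - 1)/2 + 1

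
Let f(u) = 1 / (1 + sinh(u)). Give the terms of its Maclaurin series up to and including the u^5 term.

Use the geometric series for the reciprocal, then substitute.
[u^0] = 1;  [u^1] = -1;  [u^2] = 1;  [u^3] = -7/6;  [u^4] = 4/3;  [u^5] = -181/120.

-181*u^5/120 + 4*u^4/3 - 7*u^3/6 + u^2 - u + 1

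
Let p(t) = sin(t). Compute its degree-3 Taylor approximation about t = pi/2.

1 - (t - pi/2)^2/2

Compute the successive derivatives at the expansion point and divide by k!.
p(pi/2) = 1
p′(pi/2) = 0
p′′(pi/2) = -1
p′′′(pi/2) = 0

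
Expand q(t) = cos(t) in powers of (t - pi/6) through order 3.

(t - pi/6)^3/12 - sqrt(3)*(t - pi/6)^2/4 - (t - pi/6)/2 + sqrt(3)/2

Use the known series and substitute for the argument.
q(pi/6) = sqrt(3)/2
q′(pi/6) = -1/2
q′′(pi/6) = -sqrt(3)/2
q′′′(pi/6) = 1/2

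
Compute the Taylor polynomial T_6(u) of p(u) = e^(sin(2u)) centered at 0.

-4*u^6/15 - 32*u^5/15 - 2*u^4 + 2*u^2 + 2*u + 1

Let u equal the inner series; expand the outer function in u and truncate.
p(0) = 1
p′(0) = 2
p′′(0) = 4
p′′′(0) = 0
p^(4)(0) = -48
p^(5)(0) = -256
p^(6)(0) = -192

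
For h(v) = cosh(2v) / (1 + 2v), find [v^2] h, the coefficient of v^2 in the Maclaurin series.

Write out both Maclaurin series and multiply, keeping only the needed powers.

6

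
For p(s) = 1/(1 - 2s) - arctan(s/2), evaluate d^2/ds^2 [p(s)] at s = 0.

Combine the two series term by term.
The coefficient of s^2 in the expansion is 4, so p′′(0) = 2! * (4) = 8.

8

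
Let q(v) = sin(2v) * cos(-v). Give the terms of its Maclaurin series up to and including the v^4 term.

Expand each factor separately, then convolve coefficients.
q(0) = 0
q′(0) = 2
q′′(0) = 0
q′′′(0) = -14
q^(4)(0) = 0
The Taylor polynomial is Σ q^(k)(0)/k! · v^k.

-7*v^3/3 + 2*v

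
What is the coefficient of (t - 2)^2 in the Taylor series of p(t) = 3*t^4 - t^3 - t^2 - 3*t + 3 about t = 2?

65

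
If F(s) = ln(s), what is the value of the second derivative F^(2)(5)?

-1/25

Differentiate repeatedly and evaluate at the center.
From the series, [(s - 5)^2] F = -1/50; multiply by 2! = 2 to get -1/25.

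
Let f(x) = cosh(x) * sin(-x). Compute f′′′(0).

Take the Cauchy product of the two expansions.
The coefficient of x^3 in the expansion is -1/3, so f′′′(0) = 3! * (-1/3) = -2.

-2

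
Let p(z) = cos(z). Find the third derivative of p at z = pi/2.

1

From the series, [(z - pi/2)^3] p = 1/6; multiply by 3! = 6 to get 1.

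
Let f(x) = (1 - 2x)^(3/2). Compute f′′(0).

3

Compute the successive derivatives at the expansion point and divide by k!.
From the series, [x^2] f = 3/2; multiply by 2! = 2 to get 3.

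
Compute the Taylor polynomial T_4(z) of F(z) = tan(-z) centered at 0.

-z^3/3 - z

Apply the Taylor formula c_k = f^(k)(a)/k!.
[z^0] = 0;  [z^1] = -1;  [z^2] = 0;  [z^3] = -1/3;  [z^4] = 0.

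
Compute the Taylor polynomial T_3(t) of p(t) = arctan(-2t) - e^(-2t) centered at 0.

4*t^3 - 2*t^2 - 1

Combine the two series term by term.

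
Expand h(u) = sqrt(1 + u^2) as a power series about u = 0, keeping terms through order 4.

-u^4/8 + u^2/2 + 1

h(0) = 1
h′(0) = 0
h′′(0) = 1
h′′′(0) = 0
h^(4)(0) = -3
Dividing each by k! gives the coefficients c_0, ..., c_4.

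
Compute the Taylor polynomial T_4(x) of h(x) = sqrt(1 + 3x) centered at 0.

Differentiate repeatedly and evaluate at the center.

-405*x^4/128 + 27*x^3/16 - 9*x^2/8 + 3*x/2 + 1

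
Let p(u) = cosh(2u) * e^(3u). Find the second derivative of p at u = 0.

Expand each factor separately, then convolve coefficients.
From the series, [u^2] p = 13/2; multiply by 2! = 2 to get 13.

13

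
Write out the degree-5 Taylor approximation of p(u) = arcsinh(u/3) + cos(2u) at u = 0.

Expand each term separately and add.
[u^0] = 1;  [u^1] = 1/3;  [u^2] = -2;  [u^3] = -1/162;  [u^4] = 2/3;  [u^5] = 1/3240.

u^5/3240 + 2*u^4/3 - u^3/162 - 2*u^2 + u/3 + 1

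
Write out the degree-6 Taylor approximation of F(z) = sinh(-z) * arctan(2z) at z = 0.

Write out both Maclaurin series and multiply, keeping only the needed powers.
F(0) = 0
F′(0) = 0
F′′(0) = -4
F′′′(0) = 0
F^(4)(0) = 56
F^(5)(0) = 0
F^(6)(0) = -4300

-215*z^6/36 + 7*z^4/3 - 2*z^2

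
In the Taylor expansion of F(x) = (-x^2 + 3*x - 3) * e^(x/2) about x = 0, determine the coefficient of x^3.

Shift and add copies of the series according to the polynomial's terms.
So c_3 = F′′′(0)/3! = -3/16.

-3/16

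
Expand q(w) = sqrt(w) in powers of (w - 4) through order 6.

-21*(w - 4)^6/2097152 + 7*(w - 4)^5/131072 - 5*(w - 4)^4/16384 + (w - 4)^3/512 - (w - 4)^2/64 + (w - 4)/4 + 2

q(4) = 2
q′(4) = 1/4
q′′(4) = -1/32
q′′′(4) = 3/256
q^(4)(4) = -15/2048
q^(5)(4) = 105/16384
q^(6)(4) = -945/131072
Then c_k = q^(k)(4)/k! gives each Taylor coefficient.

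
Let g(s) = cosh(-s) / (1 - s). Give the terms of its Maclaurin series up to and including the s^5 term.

Expand each factor separately, then convolve coefficients.

37*s^5/24 + 37*s^4/24 + 3*s^3/2 + 3*s^2/2 + s + 1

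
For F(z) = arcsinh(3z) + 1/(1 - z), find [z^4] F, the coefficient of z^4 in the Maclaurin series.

Combine the two series term by term.
F(0) = 1
F′(0) = 4
F′′(0) = 2
F′′′(0) = -21
F^(4)(0) = 24
So c_4 = F^(4)(0)/4! = 1.

1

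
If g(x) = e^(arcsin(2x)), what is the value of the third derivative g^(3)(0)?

16

Compose series: expand the inner function first, then feed it into the outer expansion.
The coefficient of x^3 in the expansion is 8/3, so g′′′(0) = 3! * (8/3) = 16.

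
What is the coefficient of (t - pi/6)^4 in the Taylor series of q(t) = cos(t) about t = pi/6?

sqrt(3)/48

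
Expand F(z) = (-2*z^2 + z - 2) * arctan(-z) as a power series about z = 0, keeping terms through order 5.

Multiply each power in the prefactor through the base expansion.
F(0) = 0
F′(0) = 2
F′′(0) = -2
F′′′(0) = 8
F^(4)(0) = 8
F^(5)(0) = -32
The Taylor polynomial is Σ F^(k)(0)/k! · z^k.

-4*z^5/15 + z^4/3 + 4*z^3/3 - z^2 + 2*z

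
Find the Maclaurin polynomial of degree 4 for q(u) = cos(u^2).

q(0) = 1
q′(0) = 0
q′′(0) = 0
q′′′(0) = 0
q^(4)(0) = -12

1 - u^4/2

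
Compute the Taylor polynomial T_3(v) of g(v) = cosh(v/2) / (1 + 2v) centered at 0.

Write out both Maclaurin series and multiply, keeping only the needed powers.
[v^0] = 1;  [v^1] = -2;  [v^2] = 33/8;  [v^3] = -33/4.

-33*v^3/4 + 33*v^2/8 - 2*v + 1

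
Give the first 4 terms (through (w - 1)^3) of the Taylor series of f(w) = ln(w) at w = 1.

(w - 1)^3/3 - (w - 1)^2/2 + (w - 1)

f(1) = 0
f′(1) = 1
f′′(1) = -1
f′′′(1) = 2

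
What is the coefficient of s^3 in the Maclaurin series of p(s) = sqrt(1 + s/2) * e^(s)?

103/384

Multiply the two series term by term and collect like powers.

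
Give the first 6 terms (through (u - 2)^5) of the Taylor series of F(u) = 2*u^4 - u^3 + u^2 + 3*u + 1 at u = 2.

2*(u - 2)^4 + 15*(u - 2)^3 + 43*(u - 2)^2 + 59*(u - 2) + 35

Compute the successive derivatives at the expansion point and divide by k!.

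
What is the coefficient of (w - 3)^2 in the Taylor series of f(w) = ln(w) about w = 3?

-1/18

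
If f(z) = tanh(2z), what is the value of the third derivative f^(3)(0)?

-16

From the series, [z^3] f = -8/3; multiply by 3! = 6 to get -16.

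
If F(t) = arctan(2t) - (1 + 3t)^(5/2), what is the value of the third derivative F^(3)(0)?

Expand each term separately and add.
The coefficient of t^3 in the expansion is -533/48, so F′′′(0) = 3! * (-533/48) = -533/8.

-533/8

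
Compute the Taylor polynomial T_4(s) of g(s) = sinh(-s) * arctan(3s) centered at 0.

17*s^4/2 - 3*s^2

Write out both Maclaurin series and multiply, keeping only the needed powers.
g(0) = 0
g′(0) = 0
g′′(0) = -6
g′′′(0) = 0
g^(4)(0) = 204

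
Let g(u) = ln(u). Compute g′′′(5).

2/125

From the series, [(u - 5)^3] g = 1/375; multiply by 3! = 6 to get 2/125.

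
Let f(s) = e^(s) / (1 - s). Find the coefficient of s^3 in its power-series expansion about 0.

8/3

Multiply the two series term by term and collect like powers.
f(0) = 1
f′(0) = 2
f′′(0) = 5
f′′′(0) = 16
So c_3 = f′′′(0)/3! = 8/3.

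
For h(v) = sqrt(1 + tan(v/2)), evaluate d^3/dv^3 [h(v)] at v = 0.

Substitute the inner expansion into the outer series and collect powers.
From the series, [v^3] h = 11/384; multiply by 3! = 6 to get 11/64.

11/64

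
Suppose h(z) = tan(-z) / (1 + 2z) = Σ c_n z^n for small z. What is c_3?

Take the Cauchy product of the two expansions.
[z^0] = 0;  [z^1] = -1;  [z^2] = 2;  [z^3] = -13/3.

-13/3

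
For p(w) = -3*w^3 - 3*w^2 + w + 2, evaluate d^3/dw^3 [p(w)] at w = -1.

-18

From the series, [(w + 1)^3] p = -3; multiply by 3! = 6 to get -18.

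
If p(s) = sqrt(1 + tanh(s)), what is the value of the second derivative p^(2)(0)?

-1/4

Substitute the inner expansion into the outer series and collect powers.
The coefficient of s^2 in the expansion is -1/8, so p′′(0) = 2! * (-1/8) = -1/4.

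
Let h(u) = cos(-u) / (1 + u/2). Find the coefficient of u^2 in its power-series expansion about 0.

-1/4

Expand each factor separately, then convolve coefficients.
h(0) = 1
h′(0) = -1/2
h′′(0) = -1/2
Dividing each by k! gives the coefficients c_0, ..., c_2.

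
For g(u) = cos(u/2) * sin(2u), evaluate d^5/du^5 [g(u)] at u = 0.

Write out both Maclaurin series and multiply, keeping only the needed powers.
The coefficient of u^5 in the expansion is 421/960, so g^(5)(0) = 5! * (421/960) = 421/8.

421/8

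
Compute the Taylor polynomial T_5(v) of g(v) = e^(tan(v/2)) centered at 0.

37*v^5/3840 + 3*v^4/128 + v^3/16 + v^2/8 + v/2 + 1

Substitute the inner expansion into the outer series and collect powers.
g(0) = 1
g′(0) = 1/2
g′′(0) = 1/4
g′′′(0) = 3/8
g^(4)(0) = 9/16
g^(5)(0) = 37/32
Then c_k = g^(k)(0)/k! gives each Taylor coefficient.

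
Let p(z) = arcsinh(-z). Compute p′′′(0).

Differentiate repeatedly and evaluate at the center.
The coefficient of z^3 in the expansion is 1/6, so p′′′(0) = 3! * (1/6) = 1.

1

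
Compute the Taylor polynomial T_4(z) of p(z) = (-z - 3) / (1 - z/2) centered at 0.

Distribute the polynomial across the series and collect like powers.
p(0) = -3
p′(0) = -5/2
p′′(0) = -5/2
p′′′(0) = -15/4
p^(4)(0) = -15/2

-5*z^4/16 - 5*z^3/8 - 5*z^2/4 - 5*z/2 - 3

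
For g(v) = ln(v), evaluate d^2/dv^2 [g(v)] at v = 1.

The coefficient of (v - 1)^2 in the expansion is -1/2, so g′′(1) = 2! * (-1/2) = -1.

-1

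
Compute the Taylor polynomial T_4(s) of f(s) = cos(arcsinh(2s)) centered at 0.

Substitute the inner expansion into the outer series and collect powers.
[s^0] = 1;  [s^1] = 0;  [s^2] = -2;  [s^3] = 0;  [s^4] = 10/3.

10*s^4/3 - 2*s^2 + 1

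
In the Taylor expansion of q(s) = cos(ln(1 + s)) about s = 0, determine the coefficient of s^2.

Compose series: expand the inner function first, then feed it into the outer expansion.
q(0) = 1
q′(0) = 0
q′′(0) = -1
Dividing each by k! gives the coefficients c_0, ..., c_2.

-1/2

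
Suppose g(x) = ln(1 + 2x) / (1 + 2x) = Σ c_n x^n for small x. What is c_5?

Expand each factor separately, then convolve coefficients.
g(0) = 0
g′(0) = 2
g′′(0) = -12
g′′′(0) = 88
g^(4)(0) = -800
g^(5)(0) = 8768
So c_5 = g^(5)(0)/5! = 1096/15.

1096/15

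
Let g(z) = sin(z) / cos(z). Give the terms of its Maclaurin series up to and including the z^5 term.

Invert the denominator's series and multiply.
[z^0] = 0;  [z^1] = 1;  [z^2] = 0;  [z^3] = 1/3;  [z^4] = 0;  [z^5] = 2/15.

2*z^5/15 + z^3/3 + z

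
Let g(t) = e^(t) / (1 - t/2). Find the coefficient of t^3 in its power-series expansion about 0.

Multiply the two series term by term and collect like powers.
g(0) = 1
g′(0) = 3/2
g′′(0) = 5/2
g′′′(0) = 19/4
So c_3 = g′′′(0)/3! = 19/24.

19/24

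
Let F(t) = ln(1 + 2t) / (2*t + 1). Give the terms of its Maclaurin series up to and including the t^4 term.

-100*t^4/3 + 44*t^3/3 - 6*t^2 + 2*t

Expand 1/(denominator) as a geometric series and multiply by the numerator's series.
F(0) = 0
F′(0) = 2
F′′(0) = -12
F′′′(0) = 88
F^(4)(0) = -800
Then c_k = F^(k)(0)/k! gives each Taylor coefficient.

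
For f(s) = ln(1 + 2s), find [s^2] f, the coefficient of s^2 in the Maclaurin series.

Compute the successive derivatives at the expansion point and divide by k!.
[s^0] = 0;  [s^1] = 2;  [s^2] = -2.

-2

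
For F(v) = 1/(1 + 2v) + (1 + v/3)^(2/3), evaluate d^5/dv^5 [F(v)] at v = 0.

-226747600/59049

Add the two expansions coefficient-wise.
The coefficient of v^5 in the expansion is -5668690/177147, so F^(5)(0) = 5! * (-5668690/177147) = -226747600/59049.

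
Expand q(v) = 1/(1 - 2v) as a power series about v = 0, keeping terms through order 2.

4*v^2 + 2*v + 1

Differentiate repeatedly and evaluate at the center.
q(0) = 1
q′(0) = 2
q′′(0) = 8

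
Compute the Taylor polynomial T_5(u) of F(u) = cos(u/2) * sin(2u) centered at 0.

Take the Cauchy product of the two expansions.
F(0) = 0
F′(0) = 2
F′′(0) = 0
F′′′(0) = -19/2
F^(4)(0) = 0
F^(5)(0) = 421/8
Then c_k = F^(k)(0)/k! gives each Taylor coefficient.

421*u^5/960 - 19*u^3/12 + 2*u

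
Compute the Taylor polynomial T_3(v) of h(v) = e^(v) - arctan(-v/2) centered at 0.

v^3/8 + v^2/2 + 3*v/2 + 1

Expand each term separately and add.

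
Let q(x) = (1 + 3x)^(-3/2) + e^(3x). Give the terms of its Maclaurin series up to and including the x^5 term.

Add the two expansions coefficient-wise.

-839403*x^5/1280 + 25947*x^4/128 - 873*x^3/16 + 171*x^2/8 - 3*x/2 + 2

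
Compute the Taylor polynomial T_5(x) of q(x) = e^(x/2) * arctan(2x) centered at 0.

Multiply the two series term by term and collect like powers.
q(0) = 0
q′(0) = 2
q′′(0) = 2
q′′′(0) = -29/2
q^(4)(0) = -31
q^(5)(0) = 5829/8
Dividing each by k! gives the coefficients c_0, ..., c_5.

1943*x^5/320 - 31*x^4/24 - 29*x^3/12 + x^2 + 2*x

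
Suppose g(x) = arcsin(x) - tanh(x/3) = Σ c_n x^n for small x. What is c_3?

29/162

Add the two expansions coefficient-wise.
[x^0] = 0;  [x^1] = 2/3;  [x^2] = 0;  [x^3] = 29/162.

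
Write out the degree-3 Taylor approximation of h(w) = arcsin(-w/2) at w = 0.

-w^3/48 - w/2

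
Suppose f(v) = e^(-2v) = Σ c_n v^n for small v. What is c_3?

-4/3

f(0) = 1
f′(0) = -2
f′′(0) = 4
f′′′(0) = -8
So c_3 = f′′′(0)/3! = -4/3.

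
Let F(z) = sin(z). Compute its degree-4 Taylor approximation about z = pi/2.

Apply the Taylor formula c_k = f^(k)(a)/k!.

(z - pi/2)^4/24 - (z - pi/2)^2/2 + 1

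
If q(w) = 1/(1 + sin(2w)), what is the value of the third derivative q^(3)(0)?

Compose series: expand the inner function first, then feed it into the outer expansion.
The coefficient of w^3 in the expansion is -20/3, so q′′′(0) = 3! * (-20/3) = -40.

-40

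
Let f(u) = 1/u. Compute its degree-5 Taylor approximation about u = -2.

-(u + 2)^5/64 - (u + 2)^4/32 - (u + 2)^3/16 - (u + 2)^2/8 - (u + 2)/4 - 1/2

[(u + 2)^0] = -1/2;  [(u + 2)^1] = -1/4;  [(u + 2)^2] = -1/8;  [(u + 2)^3] = -1/16;  [(u + 2)^4] = -1/32;  [(u + 2)^5] = -1/64.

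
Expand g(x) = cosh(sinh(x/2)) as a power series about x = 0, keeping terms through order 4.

5*x^4/384 + x^2/8 + 1

Compose series: expand the inner function first, then feed it into the outer expansion.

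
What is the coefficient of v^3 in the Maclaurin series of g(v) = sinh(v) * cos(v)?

Expand each factor separately, then convolve coefficients.
So c_3 = g′′′(0)/3! = -1/3.

-1/3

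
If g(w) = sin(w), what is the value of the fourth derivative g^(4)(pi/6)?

1/2

The coefficient of (w - pi/6)^4 in the expansion is 1/48, so g^(4)(pi/6) = 4! * (1/48) = 1/2.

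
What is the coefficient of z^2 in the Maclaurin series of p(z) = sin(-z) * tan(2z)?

-2

Multiply the two series term by term and collect like powers.
p(0) = 0
p′(0) = 0
p′′(0) = -4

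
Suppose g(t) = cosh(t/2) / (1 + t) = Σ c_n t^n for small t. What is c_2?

9/8

Write out both Maclaurin series and multiply, keeping only the needed powers.
[t^0] = 1;  [t^1] = -1;  [t^2] = 9/8.
So c_2 = g′′(0)/2! = 9/8.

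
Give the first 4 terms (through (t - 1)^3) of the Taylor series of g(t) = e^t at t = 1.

g(1) = e
g′(1) = e
g′′(1) = e
g′′′(1) = e

e*(t - 1)^3/6 + e*(t - 1)^2/2 + e*(t - 1) + e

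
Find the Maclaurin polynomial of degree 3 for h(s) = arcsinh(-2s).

h(0) = 0
h′(0) = -2
h′′(0) = 0
h′′′(0) = 8

4*s^3/3 - 2*s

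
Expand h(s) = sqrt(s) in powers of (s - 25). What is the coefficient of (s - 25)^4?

h(25) = 5
h′(25) = 1/10
h′′(25) = -1/500
h′′′(25) = 3/25000
h^(4)(25) = -3/250000
The Taylor polynomial is Σ h^(k)(25)/k! · (s - 25)^k.

-1/2000000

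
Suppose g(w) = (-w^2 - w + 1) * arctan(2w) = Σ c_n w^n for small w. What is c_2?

Shift and add copies of the series according to the polynomial's terms.
g(0) = 0
g′(0) = 2
g′′(0) = -4

-2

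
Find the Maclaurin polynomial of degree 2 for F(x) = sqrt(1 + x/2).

-x^2/32 + x/4 + 1

Use the known series and substitute for the argument.
F(0) = 1
F′(0) = 1/4
F′′(0) = -1/16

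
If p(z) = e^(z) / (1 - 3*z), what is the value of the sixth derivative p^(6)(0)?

Expand 1/(denominator) as a geometric series and multiply by the numerator's series.
From the series, [z^6] p = 732529/720; multiply by 6! = 720 to get 732529.

732529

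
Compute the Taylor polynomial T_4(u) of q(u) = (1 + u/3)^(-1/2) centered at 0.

35*u^4/10368 - 5*u^3/432 + u^2/24 - u/6 + 1

[u^0] = 1;  [u^1] = -1/6;  [u^2] = 1/24;  [u^3] = -5/432;  [u^4] = 35/10368.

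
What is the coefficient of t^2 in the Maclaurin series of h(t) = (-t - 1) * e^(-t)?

Multiply each power in the prefactor through the base expansion.
h(0) = -1
h′(0) = 0
h′′(0) = 1
So c_2 = h′′(0)/2! = 1/2.

1/2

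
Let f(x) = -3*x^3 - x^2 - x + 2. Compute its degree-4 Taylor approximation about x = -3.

-3*(x + 3)^3 + 26*(x + 3)^2 - 76*(x + 3) + 77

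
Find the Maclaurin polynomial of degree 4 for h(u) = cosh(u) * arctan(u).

u^3/6 + u

Expand each factor separately, then convolve coefficients.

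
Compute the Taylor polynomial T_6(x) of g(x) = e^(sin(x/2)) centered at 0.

-x^6/15360 - x^5/480 - x^4/128 + x^2/8 + x/2 + 1

Plug the Maclaurin series of the inner function into that of the outer and collect terms.
[x^0] = 1;  [x^1] = 1/2;  [x^2] = 1/8;  [x^3] = 0;  [x^4] = -1/128;  [x^5] = -1/480;  [x^6] = -1/15360.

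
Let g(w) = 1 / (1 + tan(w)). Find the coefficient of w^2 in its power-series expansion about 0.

Write 1/(1+u) = 1 - u + u^2 - u^3 + ... and substitute the series for u.
g(0) = 1
g′(0) = -1
g′′(0) = 2
So c_2 = g′′(0)/2! = 1.

1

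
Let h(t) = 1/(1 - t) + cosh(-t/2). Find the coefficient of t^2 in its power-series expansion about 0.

9/8

Combine the two series term by term.
h(0) = 2
h′(0) = 1
h′′(0) = 9/4
So c_2 = h′′(0)/2! = 9/8.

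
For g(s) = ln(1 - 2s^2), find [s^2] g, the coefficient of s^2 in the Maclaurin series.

-2

Compute the successive derivatives at the expansion point and divide by k!.
g(0) = 0
g′(0) = 0
g′′(0) = -4
Then c_k = g^(k)(0)/k! gives each Taylor coefficient.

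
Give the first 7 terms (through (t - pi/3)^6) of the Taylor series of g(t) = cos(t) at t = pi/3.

g(pi/3) = 1/2
g′(pi/3) = -sqrt(3)/2
g′′(pi/3) = -1/2
g′′′(pi/3) = sqrt(3)/2
g^(4)(pi/3) = 1/2
g^(5)(pi/3) = -sqrt(3)/2
g^(6)(pi/3) = -1/2
Dividing each by k! gives the coefficients c_0, ..., c_6.

-(t - pi/3)^6/1440 - sqrt(3)*(t - pi/3)^5/240 + (t - pi/3)^4/48 + sqrt(3)*(t - pi/3)^3/12 - (t - pi/3)^2/4 - sqrt(3)*(t - pi/3)/2 + 1/2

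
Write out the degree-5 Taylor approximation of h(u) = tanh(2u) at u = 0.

[u^0] = 0;  [u^1] = 2;  [u^2] = 0;  [u^3] = -8/3;  [u^4] = 0;  [u^5] = 64/15.

64*u^5/15 - 8*u^3/3 + 2*u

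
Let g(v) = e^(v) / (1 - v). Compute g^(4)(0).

Use 1/(1 - r) = Σ r^k on the denominator, then take the Cauchy product.
The coefficient of v^4 in the expansion is 65/24, so g^(4)(0) = 4! * (65/24) = 65.

65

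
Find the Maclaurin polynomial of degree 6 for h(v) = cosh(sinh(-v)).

Plug the Maclaurin series of the inner function into that of the outer and collect terms.

37*v^6/720 + 5*v^4/24 + v^2/2 + 1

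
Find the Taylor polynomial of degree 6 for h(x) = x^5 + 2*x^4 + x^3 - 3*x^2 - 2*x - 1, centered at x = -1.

(x + 1)^5 - 3*(x + 1)^4 + 3*(x + 1)^3 - 4*(x + 1)^2 + 4*(x + 1) - 2

Use the known series and substitute for the argument.
[(x + 1)^0] = -2;  [(x + 1)^1] = 4;  [(x + 1)^2] = -4;  [(x + 1)^3] = 3;  [(x + 1)^4] = -3;  [(x + 1)^5] = 1;  [(x + 1)^6] = 0.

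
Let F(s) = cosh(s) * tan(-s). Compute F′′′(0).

-5

Write out both Maclaurin series and multiply, keeping only the needed powers.
The coefficient of s^3 in the expansion is -5/6, so F′′′(0) = 3! * (-5/6) = -5.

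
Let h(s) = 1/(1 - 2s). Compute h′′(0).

8

Apply the Taylor formula c_k = f^(k)(a)/k!.
From the series, [s^2] h = 4; multiply by 2! = 2 to get 8.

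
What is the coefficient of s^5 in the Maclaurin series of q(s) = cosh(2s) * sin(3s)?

Write out both Maclaurin series and multiply, keeping only the needed powers.
q(0) = 0
q′(0) = 3
q′′(0) = 0
q′′′(0) = 9
q^(4)(0) = 0
q^(5)(0) = -597
So c_5 = q^(5)(0)/5! = -199/40.

-199/40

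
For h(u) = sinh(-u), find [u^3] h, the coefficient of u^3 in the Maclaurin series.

-1/6

Use the known series and substitute for the argument.
h(0) = 0
h′(0) = -1
h′′(0) = 0
h′′′(0) = -1
So c_3 = h′′′(0)/3! = -1/6.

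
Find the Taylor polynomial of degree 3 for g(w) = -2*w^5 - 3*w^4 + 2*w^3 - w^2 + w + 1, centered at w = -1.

-6*(w + 1)^3 - 5*(w + 1)^2 + 11*(w + 1) - 4

Compute the successive derivatives at the expansion point and divide by k!.
g(-1) = -4
g′(-1) = 11
g′′(-1) = -10
g′′′(-1) = -36
The Taylor polynomial is Σ g^(k)(-1)/k! · (w + 1)^k.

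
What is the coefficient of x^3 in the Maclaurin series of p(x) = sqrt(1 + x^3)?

1/2

Apply the Taylor formula c_k = f^(k)(a)/k!.
p(0) = 1
p′(0) = 0
p′′(0) = 0
p′′′(0) = 3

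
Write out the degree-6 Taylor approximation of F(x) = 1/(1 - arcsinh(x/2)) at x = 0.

Substitute the inner expansion into the outer series and collect powers.
F(0) = 1
F′(0) = 1/2
F′′(0) = 1/2
F′′′(0) = 5/8
F^(4)(0) = 1
F^(5)(0) = 69/32
F^(6)(0) = 23/4
Dividing each by k! gives the coefficients c_0, ..., c_6.

23*x^6/2880 + 23*x^5/1280 + x^4/24 + 5*x^3/48 + x^2/4 + x/2 + 1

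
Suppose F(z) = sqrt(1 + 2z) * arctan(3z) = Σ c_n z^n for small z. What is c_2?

Multiply the two series term by term and collect like powers.
F(0) = 0
F′(0) = 3
F′′(0) = 6

3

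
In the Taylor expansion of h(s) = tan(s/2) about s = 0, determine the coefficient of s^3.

1/24

c_3 = h′′′(0)/3! = 1/24.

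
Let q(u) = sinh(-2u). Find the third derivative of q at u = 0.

-8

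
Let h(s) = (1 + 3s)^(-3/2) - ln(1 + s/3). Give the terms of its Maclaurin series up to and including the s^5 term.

-204605041*s^5/311040 + 2066747*s^4/10368 - 76561*s^3/1296 + 1219*s^2/72 - 29*s/6 + 1

Expand each term separately and add.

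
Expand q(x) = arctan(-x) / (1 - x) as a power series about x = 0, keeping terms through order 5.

-13*x^5/15 - 2*x^4/3 - 2*x^3/3 - x^2 - x

Multiply the numerator's expansion by the denominator's geometric series.
[x^0] = 0;  [x^1] = -1;  [x^2] = -1;  [x^3] = -2/3;  [x^4] = -2/3;  [x^5] = -13/15.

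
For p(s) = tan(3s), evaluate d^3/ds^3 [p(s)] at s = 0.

Use the known series and substitute for the argument.
From the series, [s^3] p = 9; multiply by 3! = 6 to get 54.

54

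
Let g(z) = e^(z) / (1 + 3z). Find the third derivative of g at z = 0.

-116

Write out both Maclaurin series and multiply, keeping only the needed powers.
From the series, [z^3] g = -58/3; multiply by 3! = 6 to get -116.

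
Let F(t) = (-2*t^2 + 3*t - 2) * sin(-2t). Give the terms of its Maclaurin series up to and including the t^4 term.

Multiply each power in the prefactor through the base expansion.
F(0) = 0
F′(0) = 4
F′′(0) = -12
F′′′(0) = 8
F^(4)(0) = 96
Then c_k = F^(k)(0)/k! gives each Taylor coefficient.

4*t^4 + 4*t^3/3 - 6*t^2 + 4*t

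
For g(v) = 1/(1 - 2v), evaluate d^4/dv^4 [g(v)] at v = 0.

Compute the successive derivatives at the expansion point and divide by k!.
The coefficient of v^4 in the expansion is 16, so g^(4)(0) = 4! * (16) = 384.

384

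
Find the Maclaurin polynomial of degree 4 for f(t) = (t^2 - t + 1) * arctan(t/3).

Multiply each power in the prefactor through the base expansion.
f(0) = 0
f′(0) = 1/3
f′′(0) = -2/3
f′′′(0) = 52/27
f^(4)(0) = 8/27

t^4/81 + 26*t^3/81 - t^2/3 + t/3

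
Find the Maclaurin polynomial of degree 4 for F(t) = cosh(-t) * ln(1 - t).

-t^4/2 - 5*t^3/6 - t^2/2 - t

Multiply the two series term by term and collect like powers.
F(0) = 0
F′(0) = -1
F′′(0) = -1
F′′′(0) = -5
F^(4)(0) = -12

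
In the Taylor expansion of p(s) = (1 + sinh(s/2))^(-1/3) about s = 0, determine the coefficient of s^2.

Substitute the inner expansion into the outer series and collect powers.
p(0) = 1
p′(0) = -1/6
p′′(0) = 1/9
The Taylor polynomial is Σ p^(k)(0)/k! · s^k.

1/18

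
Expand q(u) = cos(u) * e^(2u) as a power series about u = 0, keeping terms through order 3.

Expand each factor separately, then convolve coefficients.
q(0) = 1
q′(0) = 2
q′′(0) = 3
q′′′(0) = 2
The Taylor polynomial is Σ q^(k)(0)/k! · u^k.

u^3/3 + 3*u^2/2 + 2*u + 1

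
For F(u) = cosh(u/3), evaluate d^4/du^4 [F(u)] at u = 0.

1/81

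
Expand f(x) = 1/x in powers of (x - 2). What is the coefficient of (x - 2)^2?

c_2 = f′′(2)/2! = 1/8.

1/8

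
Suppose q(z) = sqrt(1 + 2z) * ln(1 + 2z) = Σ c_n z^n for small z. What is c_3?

Expand each factor separately, then convolve coefficients.
[z^0] = 0;  [z^1] = 2;  [z^2] = 0;  [z^3] = -1/3.
So c_3 = q′′′(0)/3! = -1/3.

-1/3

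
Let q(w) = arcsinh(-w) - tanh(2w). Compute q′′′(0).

17

Expand each term separately and add.
The coefficient of w^3 in the expansion is 17/6, so q′′′(0) = 3! * (17/6) = 17.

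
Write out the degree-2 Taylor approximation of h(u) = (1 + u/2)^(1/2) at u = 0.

[u^0] = 1;  [u^1] = 1/4;  [u^2] = -1/32.

-u^2/32 + u/4 + 1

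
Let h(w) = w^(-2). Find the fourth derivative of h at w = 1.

The coefficient of (w - 1)^4 in the expansion is 5, so h^(4)(1) = 4! * (5) = 120.

120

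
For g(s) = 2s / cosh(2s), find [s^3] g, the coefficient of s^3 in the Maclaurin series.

Divide the numerator series by the denominator series (power-series long division).
[s^0] = 0;  [s^1] = 2;  [s^2] = 0;  [s^3] = -4.
So c_3 = g′′′(0)/3! = -4.

-4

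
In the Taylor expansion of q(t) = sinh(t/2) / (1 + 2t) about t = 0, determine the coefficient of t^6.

Write out both Maclaurin series and multiply, keeping only the needed powers.
q(0) = 0
q′(0) = 1/2
q′′(0) = -2
q′′′(0) = 97/8
q^(4)(0) = -97
q^(5)(0) = 31041/32
q^(6)(0) = -93123/8
Dividing each by k! gives the coefficients c_0, ..., c_6.

-10347/640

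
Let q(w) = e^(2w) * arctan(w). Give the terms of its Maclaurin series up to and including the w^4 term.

Write out both Maclaurin series and multiply, keeping only the needed powers.

2*w^4/3 + 5*w^3/3 + 2*w^2 + w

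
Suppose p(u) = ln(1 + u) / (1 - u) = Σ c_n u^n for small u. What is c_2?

Use 1/(1 - r) = Σ r^k on the denominator, then take the Cauchy product.
p(0) = 0
p′(0) = 1
p′′(0) = 1
The Taylor polynomial is Σ p^(k)(0)/k! · u^k.

1/2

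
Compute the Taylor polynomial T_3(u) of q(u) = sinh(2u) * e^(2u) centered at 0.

Write out both Maclaurin series and multiply, keeping only the needed powers.
q(0) = 0
q′(0) = 2
q′′(0) = 8
q′′′(0) = 32

16*u^3/3 + 4*u^2 + 2*u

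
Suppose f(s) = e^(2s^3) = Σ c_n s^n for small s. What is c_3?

2

f(0) = 1
f′(0) = 0
f′′(0) = 0
f′′′(0) = 12
Then c_k = f^(k)(0)/k! gives each Taylor coefficient.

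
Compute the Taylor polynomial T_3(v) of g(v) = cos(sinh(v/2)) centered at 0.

1 - v^2/8

Compose series: expand the inner function first, then feed it into the outer expansion.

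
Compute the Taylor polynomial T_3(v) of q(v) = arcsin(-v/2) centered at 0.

-v^3/48 - v/2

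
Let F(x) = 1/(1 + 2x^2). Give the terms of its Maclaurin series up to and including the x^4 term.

4*x^4 - 2*x^2 + 1

Use the known series and substitute for the argument.
F(0) = 1
F′(0) = 0
F′′(0) = -4
F′′′(0) = 0
F^(4)(0) = 96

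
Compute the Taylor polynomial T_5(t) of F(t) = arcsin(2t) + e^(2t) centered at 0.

8*t^5/3 + 2*t^4/3 + 8*t^3/3 + 2*t^2 + 4*t + 1

Add the two expansions coefficient-wise.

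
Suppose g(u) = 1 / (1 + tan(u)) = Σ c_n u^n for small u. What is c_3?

Expand as Σ (-1)^k u^k with u equal to the inner function's series.
g(0) = 1
g′(0) = -1
g′′(0) = 2
g′′′(0) = -8
Then c_k = g^(k)(0)/k! gives each Taylor coefficient.

-4/3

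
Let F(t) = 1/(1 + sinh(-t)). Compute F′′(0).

2

Substitute the inner expansion into the outer series and collect powers.
The coefficient of t^2 in the expansion is 1, so F′′(0) = 2! * (1) = 2.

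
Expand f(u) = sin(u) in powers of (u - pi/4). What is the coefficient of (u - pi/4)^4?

sqrt(2)/48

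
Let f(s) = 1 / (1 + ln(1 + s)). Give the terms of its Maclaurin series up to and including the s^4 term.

Use the geometric series for the reciprocal, then substitute.
[s^0] = 1;  [s^1] = -1;  [s^2] = 3/2;  [s^3] = -7/3;  [s^4] = 11/3.

11*s^4/3 - 7*s^3/3 + 3*s^2/2 - s + 1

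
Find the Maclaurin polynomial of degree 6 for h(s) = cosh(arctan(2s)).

Compose series: expand the inner function first, then feed it into the outer expansion.

116*s^6/9 - 14*s^4/3 + 2*s^2 + 1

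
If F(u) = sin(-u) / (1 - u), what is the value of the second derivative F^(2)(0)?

-2

Multiply the two series term by term and collect like powers.
From the series, [u^2] F = -1; multiply by 2! = 2 to get -2.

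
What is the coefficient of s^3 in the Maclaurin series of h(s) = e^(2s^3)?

2

[s^0] = 1;  [s^1] = 0;  [s^2] = 0;  [s^3] = 2.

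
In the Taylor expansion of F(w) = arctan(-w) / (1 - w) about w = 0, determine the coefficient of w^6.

Take the Cauchy product of the two expansions.
So c_6 = F^(6)(0)/6! = -13/15.

-13/15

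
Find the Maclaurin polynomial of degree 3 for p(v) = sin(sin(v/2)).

Substitute the inner expansion into the outer series and collect powers.

-v^3/24 + v/2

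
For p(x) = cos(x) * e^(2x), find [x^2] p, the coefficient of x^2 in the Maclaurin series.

3/2

Take the Cauchy product of the two expansions.
[x^0] = 1;  [x^1] = 2;  [x^2] = 3/2.
So c_2 = p′′(0)/2! = 3/2.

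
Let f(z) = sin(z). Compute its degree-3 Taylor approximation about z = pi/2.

Compute the successive derivatives at the expansion point and divide by k!.
f(pi/2) = 1
f′(pi/2) = 0
f′′(pi/2) = -1
f′′′(pi/2) = 0

1 - (z - pi/2)^2/2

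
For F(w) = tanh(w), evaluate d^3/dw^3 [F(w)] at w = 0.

-2

Apply the Taylor formula c_k = f^(k)(a)/k!.
The coefficient of w^3 in the expansion is -1/3, so F′′′(0) = 3! * (-1/3) = -2.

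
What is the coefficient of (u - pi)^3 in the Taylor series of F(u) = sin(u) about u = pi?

[(u - pi)^0] = 0;  [(u - pi)^1] = -1;  [(u - pi)^2] = 0;  [(u - pi)^3] = 1/6.
So c_3 = F′′′(pi)/3! = 1/6.

1/6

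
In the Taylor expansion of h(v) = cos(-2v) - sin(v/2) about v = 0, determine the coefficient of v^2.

Expand each term separately and add.
h(0) = 1
h′(0) = -1/2
h′′(0) = -4
The Taylor polynomial is Σ h^(k)(0)/k! · v^k.

-2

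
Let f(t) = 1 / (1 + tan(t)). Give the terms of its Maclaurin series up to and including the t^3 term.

-4*t^3/3 + t^2 - t + 1

Expand as Σ (-1)^k u^k with u equal to the inner function's series.
[t^0] = 1;  [t^1] = -1;  [t^2] = 1;  [t^3] = -4/3.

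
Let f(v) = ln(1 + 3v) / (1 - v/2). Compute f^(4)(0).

-396

Multiply the two series term by term and collect like powers.
The coefficient of v^4 in the expansion is -33/2, so f^(4)(0) = 4! * (-33/2) = -396.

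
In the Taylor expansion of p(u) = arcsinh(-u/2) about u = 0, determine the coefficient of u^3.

p(0) = 0
p′(0) = -1/2
p′′(0) = 0
p′′′(0) = 1/8
The Taylor polynomial is Σ p^(k)(0)/k! · u^k.

1/48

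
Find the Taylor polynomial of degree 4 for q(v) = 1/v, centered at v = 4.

Differentiate repeatedly and evaluate at the center.
q(4) = 1/4
q′(4) = -1/16
q′′(4) = 1/32
q′′′(4) = -3/128
q^(4)(4) = 3/128

(v - 4)^4/1024 - (v - 4)^3/256 + (v - 4)^2/64 - (v - 4)/16 + 1/4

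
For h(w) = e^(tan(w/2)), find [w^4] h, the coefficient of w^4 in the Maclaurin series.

3/128

Let u equal the inner series; expand the outer function in u and truncate.
h(0) = 1
h′(0) = 1/2
h′′(0) = 1/4
h′′′(0) = 3/8
h^(4)(0) = 9/16
So c_4 = h^(4)(0)/4! = 3/128.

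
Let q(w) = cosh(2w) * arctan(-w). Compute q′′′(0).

Multiply the two series term by term and collect like powers.
From the series, [w^3] q = -5/3; multiply by 3! = 6 to get -10.

-10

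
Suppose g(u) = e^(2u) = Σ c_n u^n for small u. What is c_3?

g(0) = 1
g′(0) = 2
g′′(0) = 4
g′′′(0) = 8
The Taylor polynomial is Σ g^(k)(0)/k! · u^k.

4/3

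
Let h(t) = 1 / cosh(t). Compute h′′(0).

-1

Write the quotient as an unknown series and match coefficients against numerator = denominator · series.
The coefficient of t^2 in the expansion is -1/2, so h′′(0) = 2! * (-1/2) = -1.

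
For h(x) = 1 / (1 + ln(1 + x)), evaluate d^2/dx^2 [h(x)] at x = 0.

Use the geometric series for the reciprocal, then substitute.
From the series, [x^2] h = 3/2; multiply by 2! = 2 to get 3.

3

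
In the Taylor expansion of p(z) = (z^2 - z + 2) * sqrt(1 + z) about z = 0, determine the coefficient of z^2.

Multiply each power in the prefactor through the base expansion.

1/4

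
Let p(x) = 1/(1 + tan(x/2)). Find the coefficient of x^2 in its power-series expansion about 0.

1/4

Let u equal the inner series; expand the outer function in u and truncate.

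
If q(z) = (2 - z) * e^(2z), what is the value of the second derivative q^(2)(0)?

Distribute the polynomial across the series and collect like powers.
From the series, [z^2] q = 2; multiply by 2! = 2 to get 4.

4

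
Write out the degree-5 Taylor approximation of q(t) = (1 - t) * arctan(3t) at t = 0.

Shift and add copies of the series according to the polynomial's terms.
q(0) = 0
q′(0) = 3
q′′(0) = -6
q′′′(0) = -54
q^(4)(0) = 216
q^(5)(0) = 5832

243*t^5/5 + 9*t^4 - 9*t^3 - 3*t^2 + 3*t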